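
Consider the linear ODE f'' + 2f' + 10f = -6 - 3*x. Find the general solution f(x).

f = -27/50 - 3*x/10 + C1*cos(3*x)*exp(-x) + C2*exp(-x)*sin(3*x)

Characteristic equation r² + 2r + 10 = 0 has discriminant (2)² - 4·(10) = -36 < 0, so r = -1 ± 3i.
Hence f_h = C1*cos(3*x)*exp(-x) + C2*exp(-x)*sin(3*x).
For the particular solution try f_p = A0 + A1*x. Substituting and matching coefficients of each power of x gives A0 = -27/50, A1 = -3/10, so f_p = -27/50 - 3*x/10.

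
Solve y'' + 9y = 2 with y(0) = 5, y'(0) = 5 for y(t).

Characteristic equation r² + 9 = 0 has discriminant (0)² - 4·(9) = -36 < 0, so r = ± 3i.
Hence y_h = C1*cos(3*t) + C2*sin(3*t).
For the particular solution try y_p = A0. Substituting and matching coefficients of each power of t gives A0 = 2/9, so y_p = 2/9.
General solution: y = 2/9 + C1*cos(3*t) + C2*sin(3*t).
Apply the initial conditions: y(0) = 2/9 + C1 = 5 and y'(0) = 3*C2 = 5. Solving gives C1 = 43/9, C2 = 5/3.

y = 2/9 + 5*sin(3*t)/3 + 43*cos(3*t)/9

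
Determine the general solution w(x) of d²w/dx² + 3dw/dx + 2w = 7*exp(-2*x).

Characteristic equation r² + 3r + 2 = 0 factors as (r + 1)(r + 2) = 0, so r = -1, -2.
Hence w_h = C1*exp(-x) + C2*exp(-2*x).
Since exp(-2*x) solves the homogeneous equation (r = -2 is a root of multiplicity 1), multiply the trial by x. Try w_p = A*x*exp(-2*x). Substituting into the equation and dividing by exp(-2*x) gives A = -7, so w_p = -7*x*exp(-2*x).

w = C1*exp(-x) + C2*exp(-2*x) - 7*x*exp(-2*x)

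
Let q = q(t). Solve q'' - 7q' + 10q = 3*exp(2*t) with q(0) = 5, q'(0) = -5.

Characteristic equation r² - 7r + 10 = 0 factors as (r - 5)(r - 2) = 0, so r = 5, 2.
Hence q_h = C1*exp(5*t) + C2*exp(2*t).
Since exp(2*t) solves the homogeneous equation (r = 2 is a root of multiplicity 1), multiply the trial by t. Try q_p = A*t*exp(2*t). Substituting into the equation and dividing by exp(2*t) gives A = -1, so q_p = -t*exp(2*t).
General solution: q = C1*exp(5*t) + C2*exp(2*t) - t*exp(2*t).
Apply the initial conditions: q(0) = C1 + C2 = 5 and q'(0) = -1 + 2*C2 + 5*C1 = -5. Solving gives C1 = -14/3, C2 = 29/3.

q = -14*exp(5*t)/3 + 29*exp(2*t)/3 - t*exp(2*t)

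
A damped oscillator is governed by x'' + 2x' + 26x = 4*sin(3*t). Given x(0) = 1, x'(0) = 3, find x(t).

x = -24*cos(3*t)/325 + 68*sin(3*t)/325 + 224*exp(-t)*sin(5*t)/325 + 349*cos(5*t)*exp(-t)/325

Characteristic equation r² + 2r + 26 = 0 has discriminant (2)² - 4·(26) = -100 < 0, so r = -1 ± 5i.
Hence x_h = C1*cos(5*t)*exp(-t) + C2*exp(-t)*sin(5*t).
Try x_p = A*cos(3*t) + B*sin(3*t). Substituting and equating the coefficients of cos(3t) and sin(3t) gives A = -24/325, B = 68/325, so x_p = -24*cos(3*t)/325 + 68*sin(3*t)/325.
General solution: x = -24*cos(3*t)/325 + 68*sin(3*t)/325 + C1*cos(5*t)*exp(-t) + C2*exp(-t)*sin(5*t).
Apply the initial conditions: x(0) = -24/325 + C1 = 1 and x'(0) = 204/325 - C1 + 5*C2 = 3. Solving gives C1 = 349/325, C2 = 224/325.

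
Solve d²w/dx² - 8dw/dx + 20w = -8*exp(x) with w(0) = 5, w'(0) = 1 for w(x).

Characteristic equation r² - 8r + 20 = 0 has discriminant (-8)² - 4·(20) = -16 < 0, so r = 4 ± 2i.
Hence w_h = C1*cos(2*x)*exp(4*x) + C2*exp(4*x)*sin(2*x).
Try w_p = A*exp(x). Substituting into the equation and dividing by exp(x) gives A = -8/13, so w_p = -8*exp(x)/13.
General solution: w = -8*exp(x)/13 + C1*cos(2*x)*exp(4*x) + C2*exp(4*x)*sin(2*x).
Apply the initial conditions: w(0) = -8/13 + C1 = 5 and w'(0) = -8/13 + 2*C2 + 4*C1 = 1. Solving gives C1 = 73/13, C2 = -271/26.

w = -8*exp(x)/13 - 271*exp(4*x)*sin(2*x)/26 + 73*cos(2*x)*exp(4*x)/13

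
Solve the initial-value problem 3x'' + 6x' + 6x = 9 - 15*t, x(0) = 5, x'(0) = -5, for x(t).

x = 4 - 5*t/2 + cos(t)*exp(-t) - 3*exp(-t)*sin(t)/2

Divide through by 3: x'' + 2x' + 2x = 3 - 5*t.
Characteristic equation r² + 2r + 2 = 0 has discriminant (2)² - 4·(2) = -4 < 0, so r = -1 ± i.
Hence x_h = C1*cos(t)*exp(-t) + C2*exp(-t)*sin(t).
For the particular solution try x_p = A0 + A1*t. Substituting and matching coefficients of each power of t gives A0 = 4, A1 = -5/2, so x_p = 4 - 5*t/2.
General solution: x = 4 - 5*t/2 + C1*cos(t)*exp(-t) + C2*exp(-t)*sin(t).
Apply the initial conditions: x(0) = 4 + C1 = 5 and x'(0) = -5/2 + C2 - C1 = -5. Solving gives C1 = 1, C2 = -3/2.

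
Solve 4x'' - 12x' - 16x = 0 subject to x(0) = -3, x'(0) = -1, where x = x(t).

x = -11*exp(-t)/5 - 4*exp(4*t)/5

Divide through by 4: x'' - 3x' - 4x = 0.
Characteristic equation r² - 3r - 4 = 0 factors as (r - 4)(r + 1) = 0, so r = 4, -1.
Hence x_h = C1*exp(4*t) + C2*exp(-t).
Apply the initial conditions: x(0) = C1 + C2 = -3 and x'(0) = -C2 + 4*C1 = -1. Solving gives C1 = -4/5, C2 = -11/5.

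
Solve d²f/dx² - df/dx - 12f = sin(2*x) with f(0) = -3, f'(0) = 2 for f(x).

f = -184*exp(-3*x)/91 - 69*exp(4*x)/70 - 4*sin(2*x)/65 + cos(2*x)/130

Characteristic equation r² - r - 12 = 0 factors as (r - 4)(r + 3) = 0, so r = 4, -3.
Hence f_h = C1*exp(4*x) + C2*exp(-3*x).
Try f_p = A*cos(2*x) + B*sin(2*x). Substituting and equating the coefficients of cos(2x) and sin(2x) gives A = 1/130, B = -4/65, so f_p = -4*sin(2*x)/65 + cos(2*x)/130.
General solution: f = -4*sin(2*x)/65 + cos(2*x)/130 + C1*exp(4*x) + C2*exp(-3*x).
Apply the initial conditions: f(0) = 1/130 + C1 + C2 = -3 and f'(0) = -8/65 - 3*C2 + 4*C1 = 2. Solving gives C1 = -69/70, C2 = -184/91.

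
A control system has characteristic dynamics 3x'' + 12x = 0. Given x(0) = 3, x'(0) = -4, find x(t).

Divide through by 3: x'' + 4x = 0.
Characteristic equation r² + 4 = 0 has discriminant (0)² - 4·(4) = -16 < 0, so r = ± 2i.
Hence x_h = C1*cos(2*t) + C2*sin(2*t).
Apply the initial conditions: x(0) = C1 = 3 and x'(0) = 2*C2 = -4. Solving gives C1 = 3, C2 = -2.

x = -2*sin(2*t) + 3*cos(2*t)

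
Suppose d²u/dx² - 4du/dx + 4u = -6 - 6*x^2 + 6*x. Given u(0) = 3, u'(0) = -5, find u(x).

Characteristic equation r² - 4r + 4 = 0 has discriminant (-4)² - 4·(4) = 0, so r = 2 is a repeated root.
Hence u_h = (C1 + C2*x)*exp(2*x).
For the particular solution try u_p = A0 + A1*x + A2*x^2. Substituting and matching coefficients of each power of x gives A0 = -9/4, A1 = -3/2, A2 = -3/2, so u_p = -9/4 - 3*x/2 - 3*x^2/2.
General solution: u = -9/4 - 3*x/2 - 3*x^2/2 + C1*exp(2*x) + C2*x*exp(2*x).
Apply the initial conditions: u(0) = -9/4 + C1 = 3 and u'(0) = -3/2 + C2 + 2*C1 = -5. Solving gives C1 = 21/4, C2 = -14.

u = -9/4 - 3*x/2 - 3*x**2/2 + 21*exp(2*x)/4 - 14*x*exp(2*x)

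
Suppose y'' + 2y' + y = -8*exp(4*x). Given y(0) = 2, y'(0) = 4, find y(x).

Characteristic equation r² + 2r + 1 = 0 has discriminant (2)² - 4·(1) = 0, so r = -1 is a repeated root.
Hence y_h = (C1 + C2*x)*exp(-x).
Try y_p = A*exp(4*x). Substituting into the equation and dividing by exp(4*x) gives A = -8/25, so y_p = -8*exp(4*x)/25.
General solution: y = -8*exp(4*x)/25 + C1*exp(-x) + C2*x*exp(-x).
Apply the initial conditions: y(0) = -8/25 + C1 = 2 and y'(0) = -32/25 + C2 - C1 = 4. Solving gives C1 = 58/25, C2 = 38/5.

y = -8*exp(4*x)/25 + 58*exp(-x)/25 + 38*x*exp(-x)/5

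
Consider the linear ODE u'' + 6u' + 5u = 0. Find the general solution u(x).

u = C1*exp(-5*x) + C2*exp(-x)

Characteristic equation r² + 6r + 5 = 0 factors as (r + 5)(r + 1) = 0, so r = -5, -1.
Hence u_h = C1*exp(-5*x) + C2*exp(-x).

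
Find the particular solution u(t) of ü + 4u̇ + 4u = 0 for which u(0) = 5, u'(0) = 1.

u = 5*exp(-2*t) + 11*t*exp(-2*t)

Characteristic equation r² + 4r + 4 = 0 has discriminant (4)² - 4·(4) = 0, so r = -2 is a repeated root.
Hence u_h = (C1 + C2*t)*exp(-2*t).
Apply the initial conditions: u(0) = C1 = 5 and u'(0) = C2 - 2*C1 = 1. Solving gives C1 = 5, C2 = 11.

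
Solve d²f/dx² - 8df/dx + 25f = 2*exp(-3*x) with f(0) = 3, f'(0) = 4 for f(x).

f = exp(-3*x)/29 - 75*exp(4*x)*sin(3*x)/29 + 86*cos(3*x)*exp(4*x)/29

Characteristic equation r² - 8r + 25 = 0 has discriminant (-8)² - 4·(25) = -36 < 0, so r = 4 ± 3i.
Hence f_h = C1*cos(3*x)*exp(4*x) + C2*exp(4*x)*sin(3*x).
Try f_p = A*exp(-3*x). Substituting into the equation and dividing by exp(-3*x) gives A = 1/29, so f_p = exp(-3*x)/29.
General solution: f = exp(-3*x)/29 + C1*cos(3*x)*exp(4*x) + C2*exp(4*x)*sin(3*x).
Apply the initial conditions: f(0) = 1/29 + C1 = 3 and f'(0) = -3/29 + 3*C2 + 4*C1 = 4. Solving gives C1 = 86/29, C2 = -75/29.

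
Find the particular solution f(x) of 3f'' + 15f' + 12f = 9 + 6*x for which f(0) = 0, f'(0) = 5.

f = 1/8 + x/2 - 35*exp(-4*x)/24 + 4*exp(-x)/3

Divide through by 3: f'' + 5f' + 4f = 3 + 2*x.
Characteristic equation r² + 5r + 4 = 0 factors as (r + 1)(r + 4) = 0, so r = -1, -4.
Hence f_h = C1*exp(-x) + C2*exp(-4*x).
For the particular solution try f_p = A0 + A1*x. Substituting and matching coefficients of each power of x gives A0 = 1/8, A1 = 1/2, so f_p = 1/8 + x/2.
General solution: f = 1/8 + x/2 + C1*exp(-x) + C2*exp(-4*x).
Apply the initial conditions: f(0) = 1/8 + C1 + C2 = 0 and f'(0) = 1/2 - C1 - 4*C2 = 5. Solving gives C1 = 4/3, C2 = -35/24.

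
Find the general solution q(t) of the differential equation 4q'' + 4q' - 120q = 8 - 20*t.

q = -11/180 + t/6 + C1*exp(-6*t) + C2*exp(5*t)

Divide through by 4: q'' + q' - 30q = 2 - 5*t.
Characteristic equation r² + r - 30 = 0 factors as (r + 6)(r - 5) = 0, so r = -6, 5.
Hence q_h = C1*exp(-6*t) + C2*exp(5*t).
For the particular solution try q_p = A0 + A1*t. Substituting and matching coefficients of each power of t gives A0 = -11/180, A1 = 1/6, so q_p = -11/180 + t/6.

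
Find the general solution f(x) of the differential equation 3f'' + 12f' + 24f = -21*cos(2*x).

f = -7*sin(2*x)/10 - 7*cos(2*x)/20 + C1*cos(2*x)*exp(-2*x) + C2*exp(-2*x)*sin(2*x)

Divide through by 3: f'' + 4f' + 8f = -7*cos(2*x).
Characteristic equation r² + 4r + 8 = 0 has discriminant (4)² - 4·(8) = -16 < 0, so r = -2 ± 2i.
Hence f_h = C1*cos(2*x)*exp(-2*x) + C2*exp(-2*x)*sin(2*x).
Try f_p = A*cos(2*x) + B*sin(2*x). Substituting and equating the coefficients of cos(2x) and sin(2x) gives A = -7/20, B = -7/10, so f_p = -7*sin(2*x)/10 - 7*cos(2*x)/20.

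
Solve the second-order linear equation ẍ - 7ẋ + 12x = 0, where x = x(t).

x = C1*exp(4*t) + C2*exp(3*t)

Characteristic equation r² - 7r + 12 = 0 factors as (r - 4)(r - 3) = 0, so r = 4, 3.
Hence x_h = C1*exp(4*t) + C2*exp(3*t).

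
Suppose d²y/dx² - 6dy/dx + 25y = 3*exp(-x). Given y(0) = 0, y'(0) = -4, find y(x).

Characteristic equation r² - 6r + 25 = 0 has discriminant (-6)² - 4·(25) = -64 < 0, so r = 3 ± 4i.
Hence y_h = C1*cos(4*x)*exp(3*x) + C2*exp(3*x)*sin(4*x).
Try y_p = A*exp(-x). Substituting into the equation and dividing by exp(-x) gives A = 3/32, so y_p = 3*exp(-x)/32.
General solution: y = 3*exp(-x)/32 + C1*cos(4*x)*exp(3*x) + C2*exp(3*x)*sin(4*x).
Apply the initial conditions: y(0) = 3/32 + C1 = 0 and y'(0) = -3/32 + 3*C1 + 4*C2 = -4. Solving gives C1 = -3/32, C2 = -29/32.

y = 3*exp(-x)/32 - 29*exp(3*x)*sin(4*x)/32 - 3*cos(4*x)*exp(3*x)/32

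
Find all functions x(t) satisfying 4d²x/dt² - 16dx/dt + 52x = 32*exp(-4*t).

Divide through by 4: x'' - 4x' + 13x = 8*exp(-4*t).
Characteristic equation r² - 4r + 13 = 0 has discriminant (-4)² - 4·(13) = -36 < 0, so r = 2 ± 3i.
Hence x_h = C1*cos(3*t)*exp(2*t) + C2*exp(2*t)*sin(3*t).
Try x_p = A*exp(-4*t). Substituting into the equation and dividing by exp(-4*t) gives A = 8/45, so x_p = 8*exp(-4*t)/45.

x = 8*exp(-4*t)/45 + C1*cos(3*t)*exp(2*t) + C2*exp(2*t)*sin(3*t)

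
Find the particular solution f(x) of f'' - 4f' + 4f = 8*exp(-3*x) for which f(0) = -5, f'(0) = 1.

Characteristic equation r² - 4r + 4 = 0 has discriminant (-4)² - 4·(4) = 0, so r = 2 is a repeated root.
Hence f_h = (C1 + C2*x)*exp(2*x).
Try f_p = A*exp(-3*x). Substituting into the equation and dividing by exp(-3*x) gives A = 8/25, so f_p = 8*exp(-3*x)/25.
General solution: f = 8*exp(-3*x)/25 + C1*exp(2*x) + C2*x*exp(2*x).
Apply the initial conditions: f(0) = 8/25 + C1 = -5 and f'(0) = -24/25 + C2 + 2*C1 = 1. Solving gives C1 = -133/25, C2 = 63/5.

f = -133*exp(2*x)/25 + 8*exp(-3*x)/25 + 63*x*exp(2*x)/5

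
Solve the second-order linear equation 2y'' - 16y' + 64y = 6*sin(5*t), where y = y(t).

y = 21*sin(5*t)/1649 + 120*cos(5*t)/1649 + C1*cos(4*t)*exp(4*t) + C2*exp(4*t)*sin(4*t)

Divide through by 2: y'' - 8y' + 32y = 3*sin(5*t).
Characteristic equation r² - 8r + 32 = 0 has discriminant (-8)² - 4·(32) = -64 < 0, so r = 4 ± 4i.
Hence y_h = C1*cos(4*t)*exp(4*t) + C2*exp(4*t)*sin(4*t).
Try y_p = A*cos(5*t) + B*sin(5*t). Substituting and equating the coefficients of cos(5t) and sin(5t) gives A = 120/1649, B = 21/1649, so y_p = 21*sin(5*t)/1649 + 120*cos(5*t)/1649.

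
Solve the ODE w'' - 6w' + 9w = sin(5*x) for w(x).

Characteristic equation r² - 6r + 9 = 0 has discriminant (-6)² - 4·(9) = 0, so r = 3 is a repeated root.
Hence w_h = (C1 + C2*x)*exp(3*x).
Try w_p = A*cos(5*x) + B*sin(5*x). Substituting and equating the coefficients of cos(5x) and sin(5x) gives A = 15/578, B = -4/289, so w_p = -4*sin(5*x)/289 + 15*cos(5*x)/578.

w = -4*sin(5*x)/289 + 15*cos(5*x)/578 + C1*exp(3*x) + C2*x*exp(3*x)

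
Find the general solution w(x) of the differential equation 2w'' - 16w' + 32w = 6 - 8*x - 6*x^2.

Divide through by 2: w'' - 8w' + 16w = 3 - 4*x - 3*x^2.
Characteristic equation r² - 8r + 16 = 0 has discriminant (-8)² - 4·(16) = 0, so r = 4 is a repeated root.
Hence w_h = (C1 + C2*x)*exp(4*x).
For the particular solution try w_p = A0 + A1*x + A2*x^2. Substituting and matching coefficients of each power of x gives A0 = -1/128, A1 = -7/16, A2 = -3/16, so w_p = -1/128 - 7*x/16 - 3*x^2/16.

w = -1/128 - 7*x/16 - 3*x**2/16 + C1*exp(4*x) + C2*x*exp(4*x)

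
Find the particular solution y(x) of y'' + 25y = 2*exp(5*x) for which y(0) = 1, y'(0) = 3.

Characteristic equation r² + 25 = 0 has discriminant (0)² - 4·(25) = -100 < 0, so r = ± 5i.
Hence y_h = C1*cos(5*x) + C2*sin(5*x).
Try y_p = A*exp(5*x). Substituting into the equation and dividing by exp(5*x) gives A = 1/25, so y_p = exp(5*x)/25.
General solution: y = exp(5*x)/25 + C1*cos(5*x) + C2*sin(5*x).
Apply the initial conditions: y(0) = 1/25 + C1 = 1 and y'(0) = 1/5 + 5*C2 = 3. Solving gives C1 = 24/25, C2 = 14/25.

y = exp(5*x)/25 + 14*sin(5*x)/25 + 24*cos(5*x)/25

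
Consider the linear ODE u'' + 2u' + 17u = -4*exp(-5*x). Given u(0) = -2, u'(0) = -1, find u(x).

u = -exp(-5*x)/8 - 15*cos(4*x)*exp(-x)/8 - 7*exp(-x)*sin(4*x)/8

Characteristic equation r² + 2r + 17 = 0 has discriminant (2)² - 4·(17) = -64 < 0, so r = -1 ± 4i.
Hence u_h = C1*cos(4*x)*exp(-x) + C2*exp(-x)*sin(4*x).
Try u_p = A*exp(-5*x). Substituting into the equation and dividing by exp(-5*x) gives A = -1/8, so u_p = -exp(-5*x)/8.
General solution: u = -exp(-5*x)/8 + C1*cos(4*x)*exp(-x) + C2*exp(-x)*sin(4*x).
Apply the initial conditions: u(0) = -1/8 + C1 = -2 and u'(0) = 5/8 - C1 + 4*C2 = -1. Solving gives C1 = -15/8, C2 = -7/8.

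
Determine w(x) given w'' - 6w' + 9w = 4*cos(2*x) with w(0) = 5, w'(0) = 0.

Characteristic equation r² - 6r + 9 = 0 has discriminant (-6)² - 4·(9) = 0, so r = 3 is a repeated root.
Hence w_h = (C1 + C2*x)*exp(3*x).
Try w_p = A*cos(2*x) + B*sin(2*x). Substituting and equating the coefficients of cos(2x) and sin(2x) gives A = 20/169, B = -48/169, so w_p = -48*sin(2*x)/169 + 20*cos(2*x)/169.
General solution: w = -48*sin(2*x)/169 + 20*cos(2*x)/169 + C1*exp(3*x) + C2*x*exp(3*x).
Apply the initial conditions: w(0) = 20/169 + C1 = 5 and w'(0) = -96/169 + C2 + 3*C1 = 0. Solving gives C1 = 825/169, C2 = -183/13.

w = -48*sin(2*x)/169 + 20*cos(2*x)/169 + 825*exp(3*x)/169 - 183*x*exp(3*x)/13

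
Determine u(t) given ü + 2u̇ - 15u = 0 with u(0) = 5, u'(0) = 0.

u = 15*exp(-5*t)/8 + 25*exp(3*t)/8

Characteristic equation r² + 2r - 15 = 0 factors as (r + 5)(r - 3) = 0, so r = -5, 3.
Hence u_h = C1*exp(-5*t) + C2*exp(3*t).
Apply the initial conditions: u(0) = C1 + C2 = 5 and u'(0) = -5*C1 + 3*C2 = 0. Solving gives C1 = 15/8, C2 = 25/8.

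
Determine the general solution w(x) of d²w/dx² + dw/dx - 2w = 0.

w = C1*exp(-2*x) + C2*exp(x)

Characteristic equation r² + r - 2 = 0 factors as (r + 2)(r - 1) = 0, so r = -2, 1.
Hence w_h = C1*exp(-2*x) + C2*exp(x).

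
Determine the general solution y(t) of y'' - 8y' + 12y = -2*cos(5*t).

y = 26*cos(5*t)/1769 + 80*sin(5*t)/1769 + C1*exp(2*t) + C2*exp(6*t)

Characteristic equation r² - 8r + 12 = 0 factors as (r - 2)(r - 6) = 0, so r = 2, 6.
Hence y_h = C1*exp(2*t) + C2*exp(6*t).
Try y_p = A*cos(5*t) + B*sin(5*t). Substituting and equating the coefficients of cos(5t) and sin(5t) gives A = 26/1769, B = 80/1769, so y_p = 26*cos(5*t)/1769 + 80*sin(5*t)/1769.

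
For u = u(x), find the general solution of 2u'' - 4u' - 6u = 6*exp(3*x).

u = C1*exp(-x) + C2*exp(3*x) + 3*x*exp(3*x)/4

Divide through by 2: u'' - 2u' - 3u = 3*exp(3*x).
Characteristic equation r² - 2r - 3 = 0 factors as (r + 1)(r - 3) = 0, so r = -1, 3.
Hence u_h = C1*exp(-x) + C2*exp(3*x).
Since exp(3*x) solves the homogeneous equation (r = 3 is a root of multiplicity 1), multiply the trial by x. Try u_p = A*x*exp(3*x). Substituting into the equation and dividing by exp(3*x) gives A = 3/4, so u_p = 3*x*exp(3*x)/4.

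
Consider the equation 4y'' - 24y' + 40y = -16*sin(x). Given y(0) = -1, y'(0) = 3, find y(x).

Divide through by 4: y'' - 6y' + 10y = -4*sin(x).
Characteristic equation r² - 6r + 10 = 0 has discriminant (-6)² - 4·(10) = -4 < 0, so r = 3 ± i.
Hence y_h = C1*cos(x)*exp(3*x) + C2*exp(3*x)*sin(x).
Try y_p = A*cos(x) + B*sin(x). Substituting and equating the coefficients of cos(x) and sin(x) gives A = -8/39, B = -4/13, so y_p = -8*cos(x)/39 - 4*sin(x)/13.
General solution: y = -8*cos(x)/39 - 4*sin(x)/13 + C1*cos(x)*exp(3*x) + C2*exp(3*x)*sin(x).
Apply the initial conditions: y(0) = -8/39 + C1 = -1 and y'(0) = -4/13 + C2 + 3*C1 = 3. Solving gives C1 = -31/39, C2 = 74/13.

y = -8*cos(x)/39 - 4*sin(x)/13 - 31*cos(x)*exp(3*x)/39 + 74*exp(3*x)*sin(x)/13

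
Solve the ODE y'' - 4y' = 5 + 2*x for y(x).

y = C2 - 11*x/8 - x**2/4 + C1*exp(4*x)

Characteristic equation r² - 4r = 0 factors as (r - 4)r = 0, so r = 4, 0.
Hence y_h = C1*exp(4*x) + C2.
Since 0 is a characteristic root (multiplicity 1), multiply the polynomial trial by x: try y_p = x*(A0 + A1*x). Substituting and matching coefficients of each power of x gives A0 = -11/8, A1 = -1/4, so y_p = -11*x/8 - x^2/4.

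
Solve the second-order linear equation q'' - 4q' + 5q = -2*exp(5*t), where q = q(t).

Characteristic equation r² - 4r + 5 = 0 has discriminant (-4)² - 4·(5) = -4 < 0, so r = 2 ± i.
Hence q_h = C1*cos(t)*exp(2*t) + C2*exp(2*t)*sin(t).
Try q_p = A*exp(5*t). Substituting into the equation and dividing by exp(5*t) gives A = -1/5, so q_p = -exp(5*t)/5.

q = -exp(5*t)/5 + C1*cos(t)*exp(2*t) + C2*exp(2*t)*sin(t)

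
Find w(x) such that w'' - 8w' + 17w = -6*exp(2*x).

Characteristic equation r² - 8r + 17 = 0 has discriminant (-8)² - 4·(17) = -4 < 0, so r = 4 ± i.
Hence w_h = C1*cos(x)*exp(4*x) + C2*exp(4*x)*sin(x).
Try w_p = A*exp(2*x). Substituting into the equation and dividing by exp(2*x) gives A = -6/5, so w_p = -6*exp(2*x)/5.

w = -6*exp(2*x)/5 + C1*cos(x)*exp(4*x) + C2*exp(4*x)*sin(x)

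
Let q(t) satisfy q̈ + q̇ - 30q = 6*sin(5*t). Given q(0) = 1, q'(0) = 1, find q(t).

q = -33*sin(5*t)/305 - 3*cos(5*t)/305 + 38*exp(5*t)/55 + 214*exp(-6*t)/671

Characteristic equation r² + r - 30 = 0 factors as (r - 5)(r + 6) = 0, so r = 5, -6.
Hence q_h = C1*exp(5*t) + C2*exp(-6*t).
Try q_p = A*cos(5*t) + B*sin(5*t). Substituting and equating the coefficients of cos(5t) and sin(5t) gives A = -3/305, B = -33/305, so q_p = -33*sin(5*t)/305 - 3*cos(5*t)/305.
General solution: q = -33*sin(5*t)/305 - 3*cos(5*t)/305 + C1*exp(5*t) + C2*exp(-6*t).
Apply the initial conditions: q(0) = -3/305 + C1 + C2 = 1 and q'(0) = -33/61 - 6*C2 + 5*C1 = 1. Solving gives C1 = 38/55, C2 = 214/671.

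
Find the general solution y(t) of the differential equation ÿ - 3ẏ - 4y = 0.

Characteristic equation r² - 3r - 4 = 0 factors as (r - 4)(r + 1) = 0, so r = 4, -1.
Hence y_h = C1*exp(4*t) + C2*exp(-t).

y = C1*exp(4*t) + C2*exp(-t)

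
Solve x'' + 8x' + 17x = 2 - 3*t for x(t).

Characteristic equation r² + 8r + 17 = 0 has discriminant (8)² - 4·(17) = -4 < 0, so r = -4 ± i.
Hence x_h = C1*cos(t)*exp(-4*t) + C2*exp(-4*t)*sin(t).
For the particular solution try x_p = A0 + A1*t. Substituting and matching coefficients of each power of t gives A0 = 58/289, A1 = -3/17, so x_p = 58/289 - 3*t/17.

x = 58/289 - 3*t/17 + C1*cos(t)*exp(-4*t) + C2*exp(-4*t)*sin(t)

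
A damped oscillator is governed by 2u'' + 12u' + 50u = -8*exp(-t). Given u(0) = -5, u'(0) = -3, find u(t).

u = -exp(-t)/5 - 24*cos(4*t)*exp(-3*t)/5 - 22*exp(-3*t)*sin(4*t)/5

Divide through by 2: u'' + 6u' + 25u = -4*exp(-t).
Characteristic equation r² + 6r + 25 = 0 has discriminant (6)² - 4·(25) = -64 < 0, so r = -3 ± 4i.
Hence u_h = C1*cos(4*t)*exp(-3*t) + C2*exp(-3*t)*sin(4*t).
Try u_p = A*exp(-t). Substituting into the equation and dividing by exp(-t) gives A = -1/5, so u_p = -exp(-t)/5.
General solution: u = -exp(-t)/5 + C1*cos(4*t)*exp(-3*t) + C2*exp(-3*t)*sin(4*t).
Apply the initial conditions: u(0) = -1/5 + C1 = -5 and u'(0) = 1/5 - 3*C1 + 4*C2 = -3. Solving gives C1 = -24/5, C2 = -22/5.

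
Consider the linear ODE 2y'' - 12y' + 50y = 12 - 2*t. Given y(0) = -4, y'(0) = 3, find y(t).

Divide through by 2: y'' - 6y' + 25y = 6 - t.
Characteristic equation r² - 6r + 25 = 0 has discriminant (-6)² - 4·(25) = -64 < 0, so r = 3 ± 4i.
Hence y_h = C1*cos(4*t)*exp(3*t) + C2*exp(3*t)*sin(4*t).
For the particular solution try y_p = A0 + A1*t. Substituting and matching coefficients of each power of t gives A0 = 144/625, A1 = -1/25, so y_p = 144/625 - t/25.
General solution: y = 144/625 - t/25 + C1*cos(4*t)*exp(3*t) + C2*exp(3*t)*sin(4*t).
Apply the initial conditions: y(0) = 144/625 + C1 = -4 and y'(0) = -1/25 + 3*C1 + 4*C2 = 3. Solving gives C1 = -2644/625, C2 = 2458/625.

y = 144/625 - t/25 - 2644*cos(4*t)*exp(3*t)/625 + 2458*exp(3*t)*sin(4*t)/625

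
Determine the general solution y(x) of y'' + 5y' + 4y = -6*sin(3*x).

Characteristic equation r² + 5r + 4 = 0 factors as (r + 4)(r + 1) = 0, so r = -4, -1.
Hence y_h = C1*exp(-4*x) + C2*exp(-x).
Try y_p = A*cos(3*x) + B*sin(3*x). Substituting and equating the coefficients of cos(3x) and sin(3x) gives A = 9/25, B = 3/25, so y_p = 3*sin(3*x)/25 + 9*cos(3*x)/25.

y = 3*sin(3*x)/25 + 9*cos(3*x)/25 + C1*exp(-4*x) + C2*exp(-x)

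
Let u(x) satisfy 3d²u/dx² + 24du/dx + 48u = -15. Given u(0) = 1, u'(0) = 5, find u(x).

Divide through by 3: u'' + 8u' + 16u = -5.
Characteristic equation r² + 8r + 16 = 0 has discriminant (8)² - 4·(16) = 0, so r = -4 is a repeated root.
Hence u_h = (C1 + C2*x)*exp(-4*x).
For the particular solution try u_p = A0. Substituting and matching coefficients of each power of x gives A0 = -5/16, so u_p = -5/16.
General solution: u = -5/16 + C1*exp(-4*x) + C2*x*exp(-4*x).
Apply the initial conditions: u(0) = -5/16 + C1 = 1 and u'(0) = C2 - 4*C1 = 5. Solving gives C1 = 21/16, C2 = 41/4.

u = -5/16 + 21*exp(-4*x)/16 + 41*x*exp(-4*x)/4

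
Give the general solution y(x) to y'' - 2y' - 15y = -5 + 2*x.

Characteristic equation r² - 2r - 15 = 0 factors as (r + 3)(r - 5) = 0, so r = -3, 5.
Hence y_h = C1*exp(-3*x) + C2*exp(5*x).
For the particular solution try y_p = A0 + A1*x. Substituting and matching coefficients of each power of x gives A0 = 79/225, A1 = -2/15, so y_p = 79/225 - 2*x/15.

y = 79/225 - 2*x/15 + C1*exp(-3*x) + C2*exp(5*x)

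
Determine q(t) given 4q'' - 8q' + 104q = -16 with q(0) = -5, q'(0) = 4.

q = -2/13 - 63*cos(5*t)*exp(t)/13 + 23*exp(t)*sin(5*t)/13

Divide through by 4: q'' - 2q' + 26q = -4.
Characteristic equation r² - 2r + 26 = 0 has discriminant (-2)² - 4·(26) = -100 < 0, so r = 1 ± 5i.
Hence q_h = C1*cos(5*t)*exp(t) + C2*exp(t)*sin(5*t).
For the particular solution try q_p = A0. Substituting and matching coefficients of each power of t gives A0 = -2/13, so q_p = -2/13.
General solution: q = -2/13 + C1*cos(5*t)*exp(t) + C2*exp(t)*sin(5*t).
Apply the initial conditions: q(0) = -2/13 + C1 = -5 and q'(0) = C1 + 5*C2 = 4. Solving gives C1 = -63/13, C2 = 23/13.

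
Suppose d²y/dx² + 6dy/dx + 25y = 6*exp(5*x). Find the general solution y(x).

Characteristic equation r² + 6r + 25 = 0 has discriminant (6)² - 4·(25) = -64 < 0, so r = -3 ± 4i.
Hence y_h = C1*cos(4*x)*exp(-3*x) + C2*exp(-3*x)*sin(4*x).
Try y_p = A*exp(5*x). Substituting into the equation and dividing by exp(5*x) gives A = 3/40, so y_p = 3*exp(5*x)/40.

y = 3*exp(5*x)/40 + C1*cos(4*x)*exp(-3*x) + C2*exp(-3*x)*sin(4*x)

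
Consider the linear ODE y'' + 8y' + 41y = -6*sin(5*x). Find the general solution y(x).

Characteristic equation r² + 8r + 41 = 0 has discriminant (8)² - 4·(41) = -100 < 0, so r = -4 ± 5i.
Hence y_h = C1*cos(5*x)*exp(-4*x) + C2*exp(-4*x)*sin(5*x).
Try y_p = A*cos(5*x) + B*sin(5*x). Substituting and equating the coefficients of cos(5x) and sin(5x) gives A = 15/116, B = -3/58, so y_p = -3*sin(5*x)/58 + 15*cos(5*x)/116.

y = -3*sin(5*x)/58 + 15*cos(5*x)/116 + C1*cos(5*x)*exp(-4*x) + C2*exp(-4*x)*sin(5*x)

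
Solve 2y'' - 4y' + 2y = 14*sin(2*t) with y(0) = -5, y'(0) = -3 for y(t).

y = -153*exp(t)/25 - 21*sin(2*t)/25 + 28*cos(2*t)/25 + 24*t*exp(t)/5

Divide through by 2: y'' - 2y' + y = 7*sin(2*t).
Characteristic equation r² - 2r + 1 = 0 has discriminant (-2)² - 4·(1) = 0, so r = 1 is a repeated root.
Hence y_h = (C1 + C2*t)*exp(t).
Try y_p = A*cos(2*t) + B*sin(2*t). Substituting and equating the coefficients of cos(2t) and sin(2t) gives A = 28/25, B = -21/25, so y_p = -21*sin(2*t)/25 + 28*cos(2*t)/25.
General solution: y = -21*sin(2*t)/25 + 28*cos(2*t)/25 + C1*exp(t) + C2*t*exp(t).
Apply the initial conditions: y(0) = 28/25 + C1 = -5 and y'(0) = -42/25 + C1 + C2 = -3. Solving gives C1 = -153/25, C2 = 24/5.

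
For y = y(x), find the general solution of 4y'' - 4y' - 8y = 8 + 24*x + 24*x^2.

y = -4 - 3*x**2 + C1*exp(-x) + C2*exp(2*x)

Divide through by 4: y'' - y' - 2y = 2 + 6*x + 6*x^2.
Characteristic equation r² - r - 2 = 0 factors as (r + 1)(r - 2) = 0, so r = -1, 2.
Hence y_h = C1*exp(-x) + C2*exp(2*x).
For the particular solution try y_p = A0 + A1*x + A2*x^2. Substituting and matching coefficients of each power of x gives A0 = -4, A1 = 0, A2 = -3, so y_p = -4 - 3*x^2.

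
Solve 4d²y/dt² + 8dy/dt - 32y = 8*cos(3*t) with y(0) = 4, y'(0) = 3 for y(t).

y = -34*cos(3*t)/325 + 12*sin(3*t)/325 + 133*exp(-4*t)/150 + 251*exp(2*t)/78

Divide through by 4: y'' + 2y' - 8y = 2*cos(3*t).
Characteristic equation r² + 2r - 8 = 0 factors as (r + 4)(r - 2) = 0, so r = -4, 2.
Hence y_h = C1*exp(-4*t) + C2*exp(2*t).
Try y_p = A*cos(3*t) + B*sin(3*t). Substituting and equating the coefficients of cos(3t) and sin(3t) gives A = -34/325, B = 12/325, so y_p = -34*cos(3*t)/325 + 12*sin(3*t)/325.
General solution: y = -34*cos(3*t)/325 + 12*sin(3*t)/325 + C1*exp(-4*t) + C2*exp(2*t).
Apply the initial conditions: y(0) = -34/325 + C1 + C2 = 4 and y'(0) = 36/325 - 4*C1 + 2*C2 = 3. Solving gives C1 = 133/150, C2 = 251/78.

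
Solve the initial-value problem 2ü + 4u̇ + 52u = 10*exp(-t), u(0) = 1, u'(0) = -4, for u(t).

Divide through by 2: u'' + 2u' + 26u = 5*exp(-t).
Characteristic equation r² + 2r + 26 = 0 has discriminant (2)² - 4·(26) = -100 < 0, so r = -1 ± 5i.
Hence u_h = C1*cos(5*t)*exp(-t) + C2*exp(-t)*sin(5*t).
Try u_p = A*exp(-t). Substituting into the equation and dividing by exp(-t) gives A = 1/5, so u_p = exp(-t)/5.
General solution: u = exp(-t)/5 + C1*cos(5*t)*exp(-t) + C2*exp(-t)*sin(5*t).
Apply the initial conditions: u(0) = 1/5 + C1 = 1 and u'(0) = -1/5 - C1 + 5*C2 = -4. Solving gives C1 = 4/5, C2 = -3/5.

u = exp(-t)/5 - 3*exp(-t)*sin(5*t)/5 + 4*cos(5*t)*exp(-t)/5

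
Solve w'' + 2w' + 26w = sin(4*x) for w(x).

w = -2*cos(4*x)/41 + 5*sin(4*x)/82 + C1*cos(5*x)*exp(-x) + C2*exp(-x)*sin(5*x)

Characteristic equation r² + 2r + 26 = 0 has discriminant (2)² - 4·(26) = -100 < 0, so r = -1 ± 5i.
Hence w_h = C1*cos(5*x)*exp(-x) + C2*exp(-x)*sin(5*x).
Try w_p = A*cos(4*x) + B*sin(4*x). Substituting and equating the coefficients of cos(4x) and sin(4x) gives A = -2/41, B = 5/82, so w_p = -2*cos(4*x)/41 + 5*sin(4*x)/82.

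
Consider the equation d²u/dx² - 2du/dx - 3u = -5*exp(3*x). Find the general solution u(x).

Characteristic equation r² - 2r - 3 = 0 factors as (r - 3)(r + 1) = 0, so r = 3, -1.
Hence u_h = C1*exp(3*x) + C2*exp(-x).
Since exp(3*x) solves the homogeneous equation (r = 3 is a root of multiplicity 1), multiply the trial by x. Try u_p = A*x*exp(3*x). Substituting into the equation and dividing by exp(3*x) gives A = -5/4, so u_p = -5*x*exp(3*x)/4.

u = C1*exp(3*x) + C2*exp(-x) - 5*x*exp(3*x)/4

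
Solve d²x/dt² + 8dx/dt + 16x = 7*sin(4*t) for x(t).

x = -7*cos(4*t)/32 + C1*exp(-4*t) + C2*t*exp(-4*t)

Characteristic equation r² + 8r + 16 = 0 has discriminant (8)² - 4·(16) = 0, so r = -4 is a repeated root.
Hence x_h = (C1 + C2*t)*exp(-4*t).
Try x_p = A*cos(4*t) + B*sin(4*t). Substituting and equating the coefficients of cos(4t) and sin(4t) gives A = -7/32, B = 0, so x_p = -7*cos(4*t)/32.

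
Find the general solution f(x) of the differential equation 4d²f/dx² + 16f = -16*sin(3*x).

f = 4*sin(3*x)/5 + C1*cos(2*x) + C2*sin(2*x)

Divide through by 4: f'' + 4f = -4*sin(3*x).
Characteristic equation r² + 4 = 0 has discriminant (0)² - 4·(4) = -16 < 0, so r = ± 2i.
Hence f_h = C1*cos(2*x) + C2*sin(2*x).
Try f_p = A*cos(3*x) + B*sin(3*x). Substituting and equating the coefficients of cos(3x) and sin(3x) gives A = 0, B = 4/5, so f_p = 4*sin(3*x)/5.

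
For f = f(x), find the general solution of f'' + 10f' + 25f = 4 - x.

Characteristic equation r² + 10r + 25 = 0 has discriminant (10)² - 4·(25) = 0, so r = -5 is a repeated root.
Hence f_h = (C1 + C2*x)*exp(-5*x).
For the particular solution try f_p = A0 + A1*x. Substituting and matching coefficients of each power of x gives A0 = 22/125, A1 = -1/25, so f_p = 22/125 - x/25.

f = 22/125 - x/25 + C1*exp(-5*x) + C2*x*exp(-5*x)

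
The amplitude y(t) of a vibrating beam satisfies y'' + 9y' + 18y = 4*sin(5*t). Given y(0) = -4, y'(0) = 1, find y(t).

Characteristic equation r² + 9r + 18 = 0 factors as (r + 6)(r + 3) = 0, so r = -6, -3.
Hence y_h = C1*exp(-6*t) + C2*exp(-3*t).
Try y_p = A*cos(5*t) + B*sin(5*t). Substituting and equating the coefficients of cos(5t) and sin(5t) gives A = -90/1037, B = -14/1037, so y_p = -90*cos(5*t)/1037 - 14*sin(5*t)/1037.
General solution: y = -90*cos(5*t)/1037 - 14*sin(5*t)/1037 + C1*exp(-6*t) + C2*exp(-3*t).
Apply the initial conditions: y(0) = -90/1037 + C1 + C2 = -4 and y'(0) = -70/1037 - 6*C1 - 3*C2 = 1. Solving gives C1 = 217/61, C2 = -127/17.

y = -127*exp(-3*t)/17 - 90*cos(5*t)/1037 - 14*sin(5*t)/1037 + 217*exp(-6*t)/61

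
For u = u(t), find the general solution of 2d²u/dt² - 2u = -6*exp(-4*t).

u = -exp(-4*t)/5 + C1*exp(-t) + C2*exp(t)

Divide through by 2: u'' - u = -3*exp(-4*t).
Characteristic equation r² - 1 = 0 factors as (r + 1)(r - 1) = 0, so r = -1, 1.
Hence u_h = C1*exp(-t) + C2*exp(t).
Try u_p = A*exp(-4*t). Substituting into the equation and dividing by exp(-4*t) gives A = -1/5, so u_p = -exp(-4*t)/5.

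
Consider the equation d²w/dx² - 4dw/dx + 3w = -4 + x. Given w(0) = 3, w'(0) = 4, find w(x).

w = -8/9 + 4*exp(x) - exp(3*x)/9 + x/3

Characteristic equation r² - 4r + 3 = 0 factors as (r - 1)(r - 3) = 0, so r = 1, 3.
Hence w_h = C1*exp(x) + C2*exp(3*x).
For the particular solution try w_p = A0 + A1*x. Substituting and matching coefficients of each power of x gives A0 = -8/9, A1 = 1/3, so w_p = -8/9 + x/3.
General solution: w = -8/9 + x/3 + C1*exp(x) + C2*exp(3*x).
Apply the initial conditions: w(0) = -8/9 + C1 + C2 = 3 and w'(0) = 1/3 + C1 + 3*C2 = 4. Solving gives C1 = 4, C2 = -1/9.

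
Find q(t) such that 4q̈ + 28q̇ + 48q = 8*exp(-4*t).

Divide through by 4: q'' + 7q' + 12q = 2*exp(-4*t).
Characteristic equation r² + 7r + 12 = 0 factors as (r + 4)(r + 3) = 0, so r = -4, -3.
Hence q_h = C1*exp(-4*t) + C2*exp(-3*t).
Since exp(-4*t) solves the homogeneous equation (r = -4 is a root of multiplicity 1), multiply the trial by t. Try q_p = A*t*exp(-4*t). Substituting into the equation and dividing by exp(-4*t) gives A = -2, so q_p = -2*t*exp(-4*t).

q = C1*exp(-4*t) + C2*exp(-3*t) - 2*t*exp(-4*t)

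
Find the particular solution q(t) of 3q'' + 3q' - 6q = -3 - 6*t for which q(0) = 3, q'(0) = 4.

q = 1 + t - exp(-2*t)/3 + 7*exp(t)/3

Divide through by 3: q'' + q' - 2q = -1 - 2*t.
Characteristic equation r² + r - 2 = 0 factors as (r - 1)(r + 2) = 0, so r = 1, -2.
Hence q_h = C1*exp(t) + C2*exp(-2*t).
For the particular solution try q_p = A0 + A1*t. Substituting and matching coefficients of each power of t gives A0 = 1, A1 = 1, so q_p = 1 + t.
General solution: q = 1 + t + C1*exp(t) + C2*exp(-2*t).
Apply the initial conditions: q(0) = 1 + C1 + C2 = 3 and q'(0) = 1 + C1 - 2*C2 = 4. Solving gives C1 = 7/3, C2 = -1/3.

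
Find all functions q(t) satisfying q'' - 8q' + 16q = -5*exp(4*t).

Characteristic equation r² - 8r + 16 = 0 has discriminant (-8)² - 4·(16) = 0, so r = 4 is a repeated root.
Hence q_h = (C1 + C2*t)*exp(4*t).
Since exp(4*t) solves the homogeneous equation (r = 4 is a root of multiplicity 2), multiply the trial by t^2. Try q_p = A*t^2*exp(4*t). Substituting into the equation and dividing by exp(4*t) gives A = -5/2, so q_p = -5*t^2*exp(4*t)/2.

q = C1*exp(4*t) - 5*t**2*exp(4*t)/2 + C2*t*exp(4*t)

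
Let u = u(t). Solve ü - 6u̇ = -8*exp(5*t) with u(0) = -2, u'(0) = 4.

u = -44/15 - 2*exp(6*t)/3 + 8*exp(5*t)/5

Characteristic equation r² - 6r = 0 factors as (r - 6)r = 0, so r = 6, 0.
Hence u_h = C1*exp(6*t) + C2.
Try u_p = A*exp(5*t). Substituting into the equation and dividing by exp(5*t) gives A = 8/5, so u_p = 8*exp(5*t)/5.
General solution: u = C2 + 8*exp(5*t)/5 + C1*exp(6*t).
Apply the initial conditions: u(0) = 8/5 + C1 + C2 = -2 and u'(0) = 8 + 6*C1 = 4. Solving gives C1 = -2/3, C2 = -44/15.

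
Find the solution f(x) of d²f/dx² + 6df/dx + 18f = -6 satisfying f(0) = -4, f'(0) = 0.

Characteristic equation r² + 6r + 18 = 0 has discriminant (6)² - 4·(18) = -36 < 0, so r = -3 ± 3i.
Hence f_h = C1*cos(3*x)*exp(-3*x) + C2*exp(-3*x)*sin(3*x).
For the particular solution try f_p = A0. Substituting and matching coefficients of each power of x gives A0 = -1/3, so f_p = -1/3.
General solution: f = -1/3 + C1*cos(3*x)*exp(-3*x) + C2*exp(-3*x)*sin(3*x).
Apply the initial conditions: f(0) = -1/3 + C1 = -4 and f'(0) = -3*C1 + 3*C2 = 0. Solving gives C1 = -11/3, C2 = -11/3.

f = -1/3 - 11*cos(3*x)*exp(-3*x)/3 - 11*exp(-3*x)*sin(3*x)/3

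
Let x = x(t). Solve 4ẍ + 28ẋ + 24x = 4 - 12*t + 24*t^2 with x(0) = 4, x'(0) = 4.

x = 113/36 + t**2 - 277*exp(-6*t)/180 - 17*t/6 + 12*exp(-t)/5

Divide through by 4: x'' + 7x' + 6x = 1 - 3*t + 6*t^2.
Characteristic equation r² + 7r + 6 = 0 factors as (r + 6)(r + 1) = 0, so r = -6, -1.
Hence x_h = C1*exp(-6*t) + C2*exp(-t).
For the particular solution try x_p = A0 + A1*t + A2*t^2. Substituting and matching coefficients of each power of t gives A0 = 113/36, A1 = -17/6, A2 = 1, so x_p = 113/36 + t^2 - 17*t/6.
General solution: x = 113/36 + t^2 - 17*t/6 + C1*exp(-6*t) + C2*exp(-t).
Apply the initial conditions: x(0) = 113/36 + C1 + C2 = 4 and x'(0) = -17/6 - C2 - 6*C1 = 4. Solving gives C1 = -277/180, C2 = 12/5.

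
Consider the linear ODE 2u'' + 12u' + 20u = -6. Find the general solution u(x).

Divide through by 2: u'' + 6u' + 10u = -3.
Characteristic equation r² + 6r + 10 = 0 has discriminant (6)² - 4·(10) = -4 < 0, so r = -3 ± i.
Hence u_h = C1*cos(x)*exp(-3*x) + C2*exp(-3*x)*sin(x).
For the particular solution try u_p = A0. Substituting and matching coefficients of each power of x gives A0 = -3/10, so u_p = -3/10.

u = -3/10 + C1*cos(x)*exp(-3*x) + C2*exp(-3*x)*sin(x)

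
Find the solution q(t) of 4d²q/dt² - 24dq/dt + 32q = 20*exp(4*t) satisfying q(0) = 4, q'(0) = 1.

Divide through by 4: q'' - 6q' + 8q = 5*exp(4*t).
Characteristic equation r² - 6r + 8 = 0 factors as (r - 2)(r - 4) = 0, so r = 2, 4.
Hence q_h = C1*exp(2*t) + C2*exp(4*t).
Since exp(4*t) solves the homogeneous equation (r = 4 is a root of multiplicity 1), multiply the trial by t. Try q_p = A*t*exp(4*t). Substituting into the equation and dividing by exp(4*t) gives A = 5/2, so q_p = 5*t*exp(4*t)/2.
General solution: q = C1*exp(2*t) + C2*exp(4*t) + 5*t*exp(4*t)/2.
Apply the initial conditions: q(0) = C1 + C2 = 4 and q'(0) = 5/2 + 2*C1 + 4*C2 = 1. Solving gives C1 = 35/4, C2 = -19/4.

q = -19*exp(4*t)/4 + 35*exp(2*t)/4 + 5*t*exp(4*t)/2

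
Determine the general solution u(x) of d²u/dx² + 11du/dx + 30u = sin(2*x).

Characteristic equation r² + 11r + 30 = 0 factors as (r + 5)(r + 6) = 0, so r = -5, -6.
Hence u_h = C1*exp(-5*x) + C2*exp(-6*x).
Try u_p = A*cos(2*x) + B*sin(2*x). Substituting and equating the coefficients of cos(2x) and sin(2x) gives A = -11/580, B = 13/580, so u_p = -11*cos(2*x)/580 + 13*sin(2*x)/580.

u = -11*cos(2*x)/580 + 13*sin(2*x)/580 + C1*exp(-5*x) + C2*exp(-6*x)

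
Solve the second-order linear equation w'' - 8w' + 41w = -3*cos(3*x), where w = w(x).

Characteristic equation r² - 8r + 41 = 0 has discriminant (-8)² - 4·(41) = -100 < 0, so r = 4 ± 5i.
Hence w_h = C1*cos(5*x)*exp(4*x) + C2*exp(4*x)*sin(5*x).
Try w_p = A*cos(3*x) + B*sin(3*x). Substituting and equating the coefficients of cos(3x) and sin(3x) gives A = -3/50, B = 9/200, so w_p = -3*cos(3*x)/50 + 9*sin(3*x)/200.

w = -3*cos(3*x)/50 + 9*sin(3*x)/200 + C1*cos(5*x)*exp(4*x) + C2*exp(4*x)*sin(5*x)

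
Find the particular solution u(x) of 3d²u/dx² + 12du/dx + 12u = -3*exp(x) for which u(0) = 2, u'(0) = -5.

Divide through by 3: u'' + 4u' + 4u = -exp(x).
Characteristic equation r² + 4r + 4 = 0 has discriminant (4)² - 4·(4) = 0, so r = -2 is a repeated root.
Hence u_h = (C1 + C2*x)*exp(-2*x).
Try u_p = A*exp(x). Substituting into the equation and dividing by exp(x) gives A = -1/9, so u_p = -exp(x)/9.
General solution: u = -exp(x)/9 + C1*exp(-2*x) + C2*x*exp(-2*x).
Apply the initial conditions: u(0) = -1/9 + C1 = 2 and u'(0) = -1/9 + C2 - 2*C1 = -5. Solving gives C1 = 19/9, C2 = -2/3.

u = -exp(x)/9 + 19*exp(-2*x)/9 - 2*x*exp(-2*x)/3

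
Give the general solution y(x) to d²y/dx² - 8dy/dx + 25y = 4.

y = 4/25 + C1*cos(3*x)*exp(4*x) + C2*exp(4*x)*sin(3*x)

Characteristic equation r² - 8r + 25 = 0 has discriminant (-8)² - 4·(25) = -36 < 0, so r = 4 ± 3i.
Hence y_h = C1*cos(3*x)*exp(4*x) + C2*exp(4*x)*sin(3*x).
For the particular solution try y_p = A0. Substituting and matching coefficients of each power of x gives A0 = 4/25, so y_p = 4/25.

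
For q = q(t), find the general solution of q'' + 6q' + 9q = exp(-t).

q = exp(-t)/4 + C1*exp(-3*t) + C2*t*exp(-3*t)

Characteristic equation r² + 6r + 9 = 0 has discriminant (6)² - 4·(9) = 0, so r = -3 is a repeated root.
Hence q_h = (C1 + C2*t)*exp(-3*t).
Try q_p = A*exp(-t). Substituting into the equation and dividing by exp(-t) gives A = 1/4, so q_p = exp(-t)/4.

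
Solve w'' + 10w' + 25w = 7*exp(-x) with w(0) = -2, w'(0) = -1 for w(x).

w = -39*exp(-5*x)/16 + 7*exp(-x)/16 - 51*x*exp(-5*x)/4

Characteristic equation r² + 10r + 25 = 0 has discriminant (10)² - 4·(25) = 0, so r = -5 is a repeated root.
Hence w_h = (C1 + C2*x)*exp(-5*x).
Try w_p = A*exp(-x). Substituting into the equation and dividing by exp(-x) gives A = 7/16, so w_p = 7*exp(-x)/16.
General solution: w = 7*exp(-x)/16 + C1*exp(-5*x) + C2*x*exp(-5*x).
Apply the initial conditions: w(0) = 7/16 + C1 = -2 and w'(0) = -7/16 + C2 - 5*C1 = -1. Solving gives C1 = -39/16, C2 = -51/4.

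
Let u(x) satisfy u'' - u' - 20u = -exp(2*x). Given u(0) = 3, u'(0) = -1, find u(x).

u = exp(2*x)/18 + 32*exp(5*x)/27 + 95*exp(-4*x)/54

Characteristic equation r² - r - 20 = 0 factors as (r + 4)(r - 5) = 0, so r = -4, 5.
Hence u_h = C1*exp(-4*x) + C2*exp(5*x).
Try u_p = A*exp(2*x). Substituting into the equation and dividing by exp(2*x) gives A = 1/18, so u_p = exp(2*x)/18.
General solution: u = exp(2*x)/18 + C1*exp(-4*x) + C2*exp(5*x).
Apply the initial conditions: u(0) = 1/18 + C1 + C2 = 3 and u'(0) = 1/9 - 4*C1 + 5*C2 = -1. Solving gives C1 = 95/54, C2 = 32/27.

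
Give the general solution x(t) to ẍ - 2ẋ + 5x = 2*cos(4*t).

x = -22*cos(4*t)/185 - 16*sin(4*t)/185 + C1*cos(2*t)*exp(t) + C2*exp(t)*sin(2*t)

Characteristic equation r² - 2r + 5 = 0 has discriminant (-2)² - 4·(5) = -16 < 0, so r = 1 ± 2i.
Hence x_h = C1*cos(2*t)*exp(t) + C2*exp(t)*sin(2*t).
Try x_p = A*cos(4*t) + B*sin(4*t). Substituting and equating the coefficients of cos(4t) and sin(4t) gives A = -22/185, B = -16/185, so x_p = -22*cos(4*t)/185 - 16*sin(4*t)/185.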